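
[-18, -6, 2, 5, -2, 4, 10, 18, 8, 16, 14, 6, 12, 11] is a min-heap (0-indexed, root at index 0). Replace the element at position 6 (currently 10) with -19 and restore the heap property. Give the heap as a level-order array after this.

set index 6 from 10 to -19 → [-18, -6, 2, 5, -2, 4, -19, 18, 8, 16, 14, 6, 12, 11]
-19 < parent 2 at index 2, swap → [-18, -6, -19, 5, -2, 4, 2, 18, 8, 16, 14, 6, 12, 11]
-19 < parent -18 at index 0, swap → [-19, -6, -18, 5, -2, 4, 2, 18, 8, 16, 14, 6, 12, 11]

[-19, -6, -18, 5, -2, 4, 2, 18, 8, 16, 14, 6, 12, 11]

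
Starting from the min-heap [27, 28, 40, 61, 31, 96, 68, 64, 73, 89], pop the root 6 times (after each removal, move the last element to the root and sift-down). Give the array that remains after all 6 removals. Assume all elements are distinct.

[68, 73, 89, 96]

extract-min #1 returns 27:
  remove root 27; move last element 89 to root → [89, 28, 40, 61, 31, 96, 68, 64, 73]
  89 vs smaller child 28 at index 1, swap → [28, 89, 40, 61, 31, 96, 68, 64, 73]
  89 vs smaller child 31 at index 4, swap → [28, 31, 40, 61, 89, 96, 68, 64, 73]
extract-min #2 returns 28:
  remove root 28; move last element 73 to root → [73, 31, 40, 61, 89, 96, 68, 64]
  73 vs smaller child 31 at index 1, swap → [31, 73, 40, 61, 89, 96, 68, 64]
  73 vs smaller child 61 at index 3, swap → [31, 61, 40, 73, 89, 96, 68, 64]
  73 vs only child 64 at index 7, swap → [31, 61, 40, 64, 89, 96, 68, 73]
extract-min #3 returns 31:
  remove root 31; move last element 73 to root → [73, 61, 40, 64, 89, 96, 68]
  73 vs smaller child 40 at index 2, swap → [40, 61, 73, 64, 89, 96, 68]
  73 vs smaller child 68 at index 6, swap → [40, 61, 68, 64, 89, 96, 73]
extract-min #4 returns 40:
  remove root 40; move last element 73 to root → [73, 61, 68, 64, 89, 96]
  73 vs smaller child 61 at index 1, swap → [61, 73, 68, 64, 89, 96]
  73 vs smaller child 64 at index 3, swap → [61, 64, 68, 73, 89, 96]
extract-min #5 returns 61:
  remove root 61; move last element 96 to root → [96, 64, 68, 73, 89]
  96 vs smaller child 64 at index 1, swap → [64, 96, 68, 73, 89]
  96 vs smaller child 73 at index 3, swap → [64, 73, 68, 96, 89]
extract-min #6 returns 64:
  remove root 64; move last element 89 to root → [89, 73, 68, 96]
  89 vs smaller child 68 at index 2, swap → [68, 73, 89, 96]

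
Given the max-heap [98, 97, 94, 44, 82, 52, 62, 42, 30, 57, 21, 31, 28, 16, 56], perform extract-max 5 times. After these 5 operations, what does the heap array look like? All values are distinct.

extract-max #1 returns 98:
  remove root 98; move last element 56 to root → [56, 97, 94, 44, 82, 52, 62, 42, 30, 57, 21, 31, 28, 16]
  56 vs larger child 97 at index 1, swap → [97, 56, 94, 44, 82, 52, 62, 42, 30, 57, 21, 31, 28, 16]
  56 vs larger child 82 at index 4, swap → [97, 82, 94, 44, 56, 52, 62, 42, 30, 57, 21, 31, 28, 16]
  56 vs larger child 57 at index 9, swap → [97, 82, 94, 44, 57, 52, 62, 42, 30, 56, 21, 31, 28, 16]
extract-max #2 returns 97:
  remove root 97; move last element 16 to root → [16, 82, 94, 44, 57, 52, 62, 42, 30, 56, 21, 31, 28]
  16 vs larger child 94 at index 2, swap → [94, 82, 16, 44, 57, 52, 62, 42, 30, 56, 21, 31, 28]
  16 vs larger child 62 at index 6, swap → [94, 82, 62, 44, 57, 52, 16, 42, 30, 56, 21, 31, 28]
extract-max #3 returns 94:
  remove root 94; move last element 28 to root → [28, 82, 62, 44, 57, 52, 16, 42, 30, 56, 21, 31]
  28 vs larger child 82 at index 1, swap → [82, 28, 62, 44, 57, 52, 16, 42, 30, 56, 21, 31]
  28 vs larger child 57 at index 4, swap → [82, 57, 62, 44, 28, 52, 16, 42, 30, 56, 21, 31]
  28 vs larger child 56 at index 9, swap → [82, 57, 62, 44, 56, 52, 16, 42, 30, 28, 21, 31]
extract-max #4 returns 82:
  remove root 82; move last element 31 to root → [31, 57, 62, 44, 56, 52, 16, 42, 30, 28, 21]
  31 vs larger child 62 at index 2, swap → [62, 57, 31, 44, 56, 52, 16, 42, 30, 28, 21]
  31 vs larger child 52 at index 5, swap → [62, 57, 52, 44, 56, 31, 16, 42, 30, 28, 21]
extract-max #5 returns 62:
  remove root 62; move last element 21 to root → [21, 57, 52, 44, 56, 31, 16, 42, 30, 28]
  21 vs larger child 57 at index 1, swap → [57, 21, 52, 44, 56, 31, 16, 42, 30, 28]
  21 vs larger child 56 at index 4, swap → [57, 56, 52, 44, 21, 31, 16, 42, 30, 28]
  21 vs only child 28 at index 9, swap → [57, 56, 52, 44, 28, 31, 16, 42, 30, 21]

[57, 56, 52, 44, 28, 31, 16, 42, 30, 21]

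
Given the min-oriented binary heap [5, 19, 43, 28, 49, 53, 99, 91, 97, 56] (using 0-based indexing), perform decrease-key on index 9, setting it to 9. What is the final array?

set index 9 from 56 to 9 → [5, 19, 43, 28, 49, 53, 99, 91, 97, 9]
9 < parent 49 at index 4, swap → [5, 19, 43, 28, 9, 53, 99, 91, 97, 49]
9 < parent 19 at index 1, swap → [5, 9, 43, 28, 19, 53, 99, 91, 97, 49]

[5, 9, 43, 28, 19, 53, 99, 91, 97, 49]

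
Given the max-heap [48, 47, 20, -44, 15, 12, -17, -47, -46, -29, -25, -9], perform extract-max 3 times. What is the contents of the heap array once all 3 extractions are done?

extract-max #1 returns 48:
  remove root 48; move last element -9 to root → [-9, 47, 20, -44, 15, 12, -17, -47, -46, -29, -25]
  -9 vs larger child 47 at index 1, swap → [47, -9, 20, -44, 15, 12, -17, -47, -46, -29, -25]
  -9 vs larger child 15 at index 4, swap → [47, 15, 20, -44, -9, 12, -17, -47, -46, -29, -25]
extract-max #2 returns 47:
  remove root 47; move last element -25 to root → [-25, 15, 20, -44, -9, 12, -17, -47, -46, -29]
  -25 vs larger child 20 at index 2, swap → [20, 15, -25, -44, -9, 12, -17, -47, -46, -29]
  -25 vs larger child 12 at index 5, swap → [20, 15, 12, -44, -9, -25, -17, -47, -46, -29]
extract-max #3 returns 20:
  remove root 20; move last element -29 to root → [-29, 15, 12, -44, -9, -25, -17, -47, -46]
  -29 vs larger child 15 at index 1, swap → [15, -29, 12, -44, -9, -25, -17, -47, -46]
  -29 vs larger child -9 at index 4, swap → [15, -9, 12, -44, -29, -25, -17, -47, -46]

[15, -9, 12, -44, -29, -25, -17, -47, -46]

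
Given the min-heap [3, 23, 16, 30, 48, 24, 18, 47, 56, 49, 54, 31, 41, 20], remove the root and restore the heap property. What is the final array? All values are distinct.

[16, 23, 18, 30, 48, 24, 20, 47, 56, 49, 54, 31, 41]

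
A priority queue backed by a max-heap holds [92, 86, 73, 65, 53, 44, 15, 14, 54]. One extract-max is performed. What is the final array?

remove root 92; move last element 54 to root → [54, 86, 73, 65, 53, 44, 15, 14]
54 vs larger child 86 at index 1, swap → [86, 54, 73, 65, 53, 44, 15, 14]
54 vs larger child 65 at index 3, swap → [86, 65, 73, 54, 53, 44, 15, 14]

[86, 65, 73, 54, 53, 44, 15, 14]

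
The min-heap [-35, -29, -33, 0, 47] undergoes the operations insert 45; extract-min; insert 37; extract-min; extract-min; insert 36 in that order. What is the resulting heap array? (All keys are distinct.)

[0, 36, 37, 47, 45]

insert 45:
  append 45 at index 5 → [-35, -29, -33, 0, 47, 45] (no swap needed)
extract-min → returns -35:
  remove root -35; move last element 45 to root → [45, -29, -33, 0, 47]
  45 vs smaller child -33 at index 2, swap → [-33, -29, 45, 0, 47]
insert 37:
  append 37 at index 5 → [-33, -29, 45, 0, 47, 37]
  37 < parent 45 at index 2, swap → [-33, -29, 37, 0, 47, 45]
extract-min → returns -33:
  remove root -33; move last element 45 to root → [45, -29, 37, 0, 47]
  45 vs smaller child -29 at index 1, swap → [-29, 45, 37, 0, 47]
  45 vs smaller child 0 at index 3, swap → [-29, 0, 37, 45, 47]
extract-min → returns -29:
  remove root -29; move last element 47 to root → [47, 0, 37, 45]
  47 vs smaller child 0 at index 1, swap → [0, 47, 37, 45]
  47 vs only child 45 at index 3, swap → [0, 45, 37, 47]
insert 36:
  append 36 at index 4 → [0, 45, 37, 47, 36]
  36 < parent 45 at index 1, swap → [0, 36, 37, 47, 45]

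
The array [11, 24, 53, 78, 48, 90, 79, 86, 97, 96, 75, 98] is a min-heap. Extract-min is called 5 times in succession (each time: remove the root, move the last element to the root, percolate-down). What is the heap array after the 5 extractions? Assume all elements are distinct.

extract-min #1 returns 11:
  remove root 11; move last element 98 to root → [98, 24, 53, 78, 48, 90, 79, 86, 97, 96, 75]
  98 vs smaller child 24 at index 1, swap → [24, 98, 53, 78, 48, 90, 79, 86, 97, 96, 75]
  98 vs smaller child 48 at index 4, swap → [24, 48, 53, 78, 98, 90, 79, 86, 97, 96, 75]
  98 vs smaller child 75 at index 10, swap → [24, 48, 53, 78, 75, 90, 79, 86, 97, 96, 98]
extract-min #2 returns 24:
  remove root 24; move last element 98 to root → [98, 48, 53, 78, 75, 90, 79, 86, 97, 96]
  98 vs smaller child 48 at index 1, swap → [48, 98, 53, 78, 75, 90, 79, 86, 97, 96]
  98 vs smaller child 75 at index 4, swap → [48, 75, 53, 78, 98, 90, 79, 86, 97, 96]
  98 vs only child 96 at index 9, swap → [48, 75, 53, 78, 96, 90, 79, 86, 97, 98]
extract-min #3 returns 48:
  remove root 48; move last element 98 to root → [98, 75, 53, 78, 96, 90, 79, 86, 97]
  98 vs smaller child 53 at index 2, swap → [53, 75, 98, 78, 96, 90, 79, 86, 97]
  98 vs smaller child 79 at index 6, swap → [53, 75, 79, 78, 96, 90, 98, 86, 97]
extract-min #4 returns 53:
  remove root 53; move last element 97 to root → [97, 75, 79, 78, 96, 90, 98, 86]
  97 vs smaller child 75 at index 1, swap → [75, 97, 79, 78, 96, 90, 98, 86]
  97 vs smaller child 78 at index 3, swap → [75, 78, 79, 97, 96, 90, 98, 86]
  97 vs only child 86 at index 7, swap → [75, 78, 79, 86, 96, 90, 98, 97]
extract-min #5 returns 75:
  remove root 75; move last element 97 to root → [97, 78, 79, 86, 96, 90, 98]
  97 vs smaller child 78 at index 1, swap → [78, 97, 79, 86, 96, 90, 98]
  97 vs smaller child 86 at index 3, swap → [78, 86, 79, 97, 96, 90, 98]

[78, 86, 79, 97, 96, 90, 98]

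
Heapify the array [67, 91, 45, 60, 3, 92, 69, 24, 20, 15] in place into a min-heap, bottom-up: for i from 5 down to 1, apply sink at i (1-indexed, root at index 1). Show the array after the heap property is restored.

[3, 15, 45, 20, 67, 92, 69, 24, 60, 91]

sift down from index 5: already satisfies heap property
sift down from index 4:
  60 vs smaller child 20 at index 9, swap → [67, 91, 45, 20, 3, 92, 69, 24, 60, 15]
sift down from index 3: already satisfies heap property
sift down from index 2:
  91 vs smaller child 3 at index 5, swap → [67, 3, 45, 20, 91, 92, 69, 24, 60, 15]
  91 vs only child 15 at index 10, swap → [67, 3, 45, 20, 15, 92, 69, 24, 60, 91]
sift down from index 1:
  67 vs smaller child 3 at index 2, swap → [3, 67, 45, 20, 15, 92, 69, 24, 60, 91]
  67 vs smaller child 15 at index 5, swap → [3, 15, 45, 20, 67, 92, 69, 24, 60, 91]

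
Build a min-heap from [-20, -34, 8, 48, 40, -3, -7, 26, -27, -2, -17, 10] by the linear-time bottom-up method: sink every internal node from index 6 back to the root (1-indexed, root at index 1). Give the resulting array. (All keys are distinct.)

sift down from index 6: already satisfies heap property
sift down from index 5:
  40 vs smaller child -17 at index 11, swap → [-20, -34, 8, 48, -17, -3, -7, 26, -27, -2, 40, 10]
sift down from index 4:
  48 vs smaller child -27 at index 9, swap → [-20, -34, 8, -27, -17, -3, -7, 26, 48, -2, 40, 10]
sift down from index 3:
  8 vs smaller child -7 at index 7, swap → [-20, -34, -7, -27, -17, -3, 8, 26, 48, -2, 40, 10]
sift down from index 2: already satisfies heap property
sift down from index 1:
  -20 vs smaller child -34 at index 2, swap → [-34, -20, -7, -27, -17, -3, 8, 26, 48, -2, 40, 10]
  -20 vs smaller child -27 at index 4, swap → [-34, -27, -7, -20, -17, -3, 8, 26, 48, -2, 40, 10]

[-34, -27, -7, -20, -17, -3, 8, 26, 48, -2, 40, 10]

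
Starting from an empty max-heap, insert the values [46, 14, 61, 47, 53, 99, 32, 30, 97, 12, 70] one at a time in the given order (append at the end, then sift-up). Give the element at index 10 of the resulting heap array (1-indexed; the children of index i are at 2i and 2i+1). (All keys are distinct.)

Insert 46:
  append 46 at index 1 → [46] (no swap needed)
Insert 14:
  append 14 at index 2 → [46, 14] (no swap needed)
Insert 61:
  append 61 at index 3 → [46, 14, 61]
  61 > parent 46 at index 1, swap → [61, 14, 46]
Insert 47:
  append 47 at index 4 → [61, 14, 46, 47]
  47 > parent 14 at index 2, swap → [61, 47, 46, 14]
Insert 53:
  append 53 at index 5 → [61, 47, 46, 14, 53]
  53 > parent 47 at index 2, swap → [61, 53, 46, 14, 47]
Insert 99:
  append 99 at index 6 → [61, 53, 46, 14, 47, 99]
  99 > parent 46 at index 3, swap → [61, 53, 99, 14, 47, 46]
  99 > parent 61 at index 1, swap → [99, 53, 61, 14, 47, 46]
Insert 32:
  append 32 at index 7 → [99, 53, 61, 14, 47, 46, 32] (no swap needed)
Insert 30:
  append 30 at index 8 → [99, 53, 61, 14, 47, 46, 32, 30]
  30 > parent 14 at index 4, swap → [99, 53, 61, 30, 47, 46, 32, 14]
Insert 97:
  append 97 at index 9 → [99, 53, 61, 30, 47, 46, 32, 14, 97]
  97 > parent 30 at index 4, swap → [99, 53, 61, 97, 47, 46, 32, 14, 30]
  97 > parent 53 at index 2, swap → [99, 97, 61, 53, 47, 46, 32, 14, 30]
Insert 12:
  append 12 at index 10 → [99, 97, 61, 53, 47, 46, 32, 14, 30, 12] (no swap needed)
Insert 70:
  append 70 at index 11 → [99, 97, 61, 53, 47, 46, 32, 14, 30, 12, 70]
  70 > parent 47 at index 5, swap → [99, 97, 61, 53, 70, 46, 32, 14, 30, 12, 47]
resulting array: [99, 97, 61, 53, 70, 46, 32, 14, 30, 12, 47]

12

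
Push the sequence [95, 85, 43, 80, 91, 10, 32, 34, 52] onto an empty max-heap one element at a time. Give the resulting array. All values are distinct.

[95, 91, 43, 80, 85, 10, 32, 34, 52]

Insert 95:
  append 95 at index 0 → [95] (no swap needed)
Insert 85:
  append 85 at index 1 → [95, 85] (no swap needed)
Insert 43:
  append 43 at index 2 → [95, 85, 43] (no swap needed)
Insert 80:
  append 80 at index 3 → [95, 85, 43, 80] (no swap needed)
Insert 91:
  append 91 at index 4 → [95, 85, 43, 80, 91]
  91 > parent 85 at index 1, swap → [95, 91, 43, 80, 85]
Insert 10:
  append 10 at index 5 → [95, 91, 43, 80, 85, 10] (no swap needed)
Insert 32:
  append 32 at index 6 → [95, 91, 43, 80, 85, 10, 32] (no swap needed)
Insert 34:
  append 34 at index 7 → [95, 91, 43, 80, 85, 10, 32, 34] (no swap needed)
Insert 52:
  append 52 at index 8 → [95, 91, 43, 80, 85, 10, 32, 34, 52] (no swap needed)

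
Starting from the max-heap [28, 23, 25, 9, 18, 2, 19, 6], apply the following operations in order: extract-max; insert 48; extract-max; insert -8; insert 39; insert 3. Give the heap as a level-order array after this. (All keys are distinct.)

[39, 25, 19, 23, 18, 2, 6, -8, 9, 3]

extract-max → returns 28:
  remove root 28; move last element 6 to root → [6, 23, 25, 9, 18, 2, 19]
  6 vs larger child 25 at index 2, swap → [25, 23, 6, 9, 18, 2, 19]
  6 vs larger child 19 at index 6, swap → [25, 23, 19, 9, 18, 2, 6]
insert 48:
  append 48 at index 7 → [25, 23, 19, 9, 18, 2, 6, 48]
  48 > parent 9 at index 3, swap → [25, 23, 19, 48, 18, 2, 6, 9]
  48 > parent 23 at index 1, swap → [25, 48, 19, 23, 18, 2, 6, 9]
  48 > parent 25 at index 0, swap → [48, 25, 19, 23, 18, 2, 6, 9]
extract-max → returns 48:
  remove root 48; move last element 9 to root → [9, 25, 19, 23, 18, 2, 6]
  9 vs larger child 25 at index 1, swap → [25, 9, 19, 23, 18, 2, 6]
  9 vs larger child 23 at index 3, swap → [25, 23, 19, 9, 18, 2, 6]
insert -8:
  append -8 at index 7 → [25, 23, 19, 9, 18, 2, 6, -8] (no swap needed)
insert 39:
  append 39 at index 8 → [25, 23, 19, 9, 18, 2, 6, -8, 39]
  39 > parent 9 at index 3, swap → [25, 23, 19, 39, 18, 2, 6, -8, 9]
  39 > parent 23 at index 1, swap → [25, 39, 19, 23, 18, 2, 6, -8, 9]
  39 > parent 25 at index 0, swap → [39, 25, 19, 23, 18, 2, 6, -8, 9]
insert 3:
  append 3 at index 9 → [39, 25, 19, 23, 18, 2, 6, -8, 9, 3] (no swap needed)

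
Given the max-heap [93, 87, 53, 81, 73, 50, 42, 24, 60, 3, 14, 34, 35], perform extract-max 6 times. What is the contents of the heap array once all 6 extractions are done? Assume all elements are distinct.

[50, 35, 42, 24, 34, 14, 3]

extract-max #1 returns 93:
  remove root 93; move last element 35 to root → [35, 87, 53, 81, 73, 50, 42, 24, 60, 3, 14, 34]
  35 vs larger child 87 at index 1, swap → [87, 35, 53, 81, 73, 50, 42, 24, 60, 3, 14, 34]
  35 vs larger child 81 at index 3, swap → [87, 81, 53, 35, 73, 50, 42, 24, 60, 3, 14, 34]
  35 vs larger child 60 at index 8, swap → [87, 81, 53, 60, 73, 50, 42, 24, 35, 3, 14, 34]
extract-max #2 returns 87:
  remove root 87; move last element 34 to root → [34, 81, 53, 60, 73, 50, 42, 24, 35, 3, 14]
  34 vs larger child 81 at index 1, swap → [81, 34, 53, 60, 73, 50, 42, 24, 35, 3, 14]
  34 vs larger child 73 at index 4, swap → [81, 73, 53, 60, 34, 50, 42, 24, 35, 3, 14]
extract-max #3 returns 81:
  remove root 81; move last element 14 to root → [14, 73, 53, 60, 34, 50, 42, 24, 35, 3]
  14 vs larger child 73 at index 1, swap → [73, 14, 53, 60, 34, 50, 42, 24, 35, 3]
  14 vs larger child 60 at index 3, swap → [73, 60, 53, 14, 34, 50, 42, 24, 35, 3]
  14 vs larger child 35 at index 8, swap → [73, 60, 53, 35, 34, 50, 42, 24, 14, 3]
extract-max #4 returns 73:
  remove root 73; move last element 3 to root → [3, 60, 53, 35, 34, 50, 42, 24, 14]
  3 vs larger child 60 at index 1, swap → [60, 3, 53, 35, 34, 50, 42, 24, 14]
  3 vs larger child 35 at index 3, swap → [60, 35, 53, 3, 34, 50, 42, 24, 14]
  3 vs larger child 24 at index 7, swap → [60, 35, 53, 24, 34, 50, 42, 3, 14]
extract-max #5 returns 60:
  remove root 60; move last element 14 to root → [14, 35, 53, 24, 34, 50, 42, 3]
  14 vs larger child 53 at index 2, swap → [53, 35, 14, 24, 34, 50, 42, 3]
  14 vs larger child 50 at index 5, swap → [53, 35, 50, 24, 34, 14, 42, 3]
extract-max #6 returns 53:
  remove root 53; move last element 3 to root → [3, 35, 50, 24, 34, 14, 42]
  3 vs larger child 50 at index 2, swap → [50, 35, 3, 24, 34, 14, 42]
  3 vs larger child 42 at index 6, swap → [50, 35, 42, 24, 34, 14, 3]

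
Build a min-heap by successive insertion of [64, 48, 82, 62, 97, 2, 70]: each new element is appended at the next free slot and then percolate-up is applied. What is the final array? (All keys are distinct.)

Insert 64:
  append 64 at index 0 → [64] (no swap needed)
Insert 48:
  append 48 at index 1 → [64, 48]
  48 < parent 64 at index 0, swap → [48, 64]
Insert 82:
  append 82 at index 2 → [48, 64, 82] (no swap needed)
Insert 62:
  append 62 at index 3 → [48, 64, 82, 62]
  62 < parent 64 at index 1, swap → [48, 62, 82, 64]
Insert 97:
  append 97 at index 4 → [48, 62, 82, 64, 97] (no swap needed)
Insert 2:
  append 2 at index 5 → [48, 62, 82, 64, 97, 2]
  2 < parent 82 at index 2, swap → [48, 62, 2, 64, 97, 82]
  2 < parent 48 at index 0, swap → [2, 62, 48, 64, 97, 82]
Insert 70:
  append 70 at index 6 → [2, 62, 48, 64, 97, 82, 70] (no swap needed)

[2, 62, 48, 64, 97, 82, 70]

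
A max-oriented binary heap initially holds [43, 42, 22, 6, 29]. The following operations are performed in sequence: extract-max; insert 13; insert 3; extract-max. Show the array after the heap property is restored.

[29, 13, 22, 6, 3]

extract-max → returns 43:
  remove root 43; move last element 29 to root → [29, 42, 22, 6]
  29 vs larger child 42 at index 1, swap → [42, 29, 22, 6]
insert 13:
  append 13 at index 4 → [42, 29, 22, 6, 13] (no swap needed)
insert 3:
  append 3 at index 5 → [42, 29, 22, 6, 13, 3] (no swap needed)
extract-max → returns 42:
  remove root 42; move last element 3 to root → [3, 29, 22, 6, 13]
  3 vs larger child 29 at index 1, swap → [29, 3, 22, 6, 13]
  3 vs larger child 13 at index 4, swap → [29, 13, 22, 6, 3]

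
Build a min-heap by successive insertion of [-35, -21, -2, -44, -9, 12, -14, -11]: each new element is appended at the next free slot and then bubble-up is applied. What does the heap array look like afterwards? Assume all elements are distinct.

Insert -35:
  append -35 at index 0 → [-35] (no swap needed)
Insert -21:
  append -21 at index 1 → [-35, -21] (no swap needed)
Insert -2:
  append -2 at index 2 → [-35, -21, -2] (no swap needed)
Insert -44:
  append -44 at index 3 → [-35, -21, -2, -44]
  -44 < parent -21 at index 1, swap → [-35, -44, -2, -21]
  -44 < parent -35 at index 0, swap → [-44, -35, -2, -21]
Insert -9:
  append -9 at index 4 → [-44, -35, -2, -21, -9] (no swap needed)
Insert 12:
  append 12 at index 5 → [-44, -35, -2, -21, -9, 12] (no swap needed)
Insert -14:
  append -14 at index 6 → [-44, -35, -2, -21, -9, 12, -14]
  -14 < parent -2 at index 2, swap → [-44, -35, -14, -21, -9, 12, -2]
Insert -11:
  append -11 at index 7 → [-44, -35, -14, -21, -9, 12, -2, -11] (no swap needed)

[-44, -35, -14, -21, -9, 12, -2, -11]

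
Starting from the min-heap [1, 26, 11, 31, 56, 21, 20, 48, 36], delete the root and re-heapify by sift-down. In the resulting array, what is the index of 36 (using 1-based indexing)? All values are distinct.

remove root 1; move last element 36 to root → [36, 26, 11, 31, 56, 21, 20, 48]
36 vs smaller child 11 at index 3, swap → [11, 26, 36, 31, 56, 21, 20, 48]
36 vs smaller child 20 at index 7, swap → [11, 26, 20, 31, 56, 21, 36, 48]
resulting array: [11, 26, 20, 31, 56, 21, 36, 48]

7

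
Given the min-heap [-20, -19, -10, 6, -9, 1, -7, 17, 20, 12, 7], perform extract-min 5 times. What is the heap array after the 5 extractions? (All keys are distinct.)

extract-min #1 returns -20:
  remove root -20; move last element 7 to root → [7, -19, -10, 6, -9, 1, -7, 17, 20, 12]
  7 vs smaller child -19 at index 1, swap → [-19, 7, -10, 6, -9, 1, -7, 17, 20, 12]
  7 vs smaller child -9 at index 4, swap → [-19, -9, -10, 6, 7, 1, -7, 17, 20, 12]
extract-min #2 returns -19:
  remove root -19; move last element 12 to root → [12, -9, -10, 6, 7, 1, -7, 17, 20]
  12 vs smaller child -10 at index 2, swap → [-10, -9, 12, 6, 7, 1, -7, 17, 20]
  12 vs smaller child -7 at index 6, swap → [-10, -9, -7, 6, 7, 1, 12, 17, 20]
extract-min #3 returns -10:
  remove root -10; move last element 20 to root → [20, -9, -7, 6, 7, 1, 12, 17]
  20 vs smaller child -9 at index 1, swap → [-9, 20, -7, 6, 7, 1, 12, 17]
  20 vs smaller child 6 at index 3, swap → [-9, 6, -7, 20, 7, 1, 12, 17]
  20 vs only child 17 at index 7, swap → [-9, 6, -7, 17, 7, 1, 12, 20]
extract-min #4 returns -9:
  remove root -9; move last element 20 to root → [20, 6, -7, 17, 7, 1, 12]
  20 vs smaller child -7 at index 2, swap → [-7, 6, 20, 17, 7, 1, 12]
  20 vs smaller child 1 at index 5, swap → [-7, 6, 1, 17, 7, 20, 12]
extract-min #5 returns -7:
  remove root -7; move last element 12 to root → [12, 6, 1, 17, 7, 20]
  12 vs smaller child 1 at index 2, swap → [1, 6, 12, 17, 7, 20]

[1, 6, 12, 17, 7, 20]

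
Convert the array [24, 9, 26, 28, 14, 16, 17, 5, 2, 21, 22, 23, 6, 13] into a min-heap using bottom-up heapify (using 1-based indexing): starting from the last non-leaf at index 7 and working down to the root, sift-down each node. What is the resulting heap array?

[2, 5, 6, 9, 14, 16, 13, 24, 28, 21, 22, 23, 26, 17]

sift down from index 7:
  17 vs only child 13 at index 14, swap → [24, 9, 26, 28, 14, 16, 13, 5, 2, 21, 22, 23, 6, 17]
sift down from index 6:
  16 vs smaller child 6 at index 13, swap → [24, 9, 26, 28, 14, 6, 13, 5, 2, 21, 22, 23, 16, 17]
sift down from index 5: already satisfies heap property
sift down from index 4:
  28 vs smaller child 2 at index 9, swap → [24, 9, 26, 2, 14, 6, 13, 5, 28, 21, 22, 23, 16, 17]
sift down from index 3:
  26 vs smaller child 6 at index 6, swap → [24, 9, 6, 2, 14, 26, 13, 5, 28, 21, 22, 23, 16, 17]
  26 vs smaller child 16 at index 13, swap → [24, 9, 6, 2, 14, 16, 13, 5, 28, 21, 22, 23, 26, 17]
sift down from index 2:
  9 vs smaller child 2 at index 4, swap → [24, 2, 6, 9, 14, 16, 13, 5, 28, 21, 22, 23, 26, 17]
  9 vs smaller child 5 at index 8, swap → [24, 2, 6, 5, 14, 16, 13, 9, 28, 21, 22, 23, 26, 17]
sift down from index 1:
  24 vs smaller child 2 at index 2, swap → [2, 24, 6, 5, 14, 16, 13, 9, 28, 21, 22, 23, 26, 17]
  24 vs smaller child 5 at index 4, swap → [2, 5, 6, 24, 14, 16, 13, 9, 28, 21, 22, 23, 26, 17]
  24 vs smaller child 9 at index 8, swap → [2, 5, 6, 9, 14, 16, 13, 24, 28, 21, 22, 23, 26, 17]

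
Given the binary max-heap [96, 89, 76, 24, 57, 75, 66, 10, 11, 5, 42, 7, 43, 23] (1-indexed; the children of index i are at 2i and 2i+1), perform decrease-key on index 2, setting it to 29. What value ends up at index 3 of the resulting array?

set index 2 from 89 to 29 → [96, 29, 76, 24, 57, 75, 66, 10, 11, 5, 42, 7, 43, 23]
29 vs larger child 57 at index 5, swap → [96, 57, 76, 24, 29, 75, 66, 10, 11, 5, 42, 7, 43, 23]
29 vs larger child 42 at index 11, swap → [96, 57, 76, 24, 42, 75, 66, 10, 11, 5, 29, 7, 43, 23]
resulting array: [96, 57, 76, 24, 42, 75, 66, 10, 11, 5, 29, 7, 43, 23]

76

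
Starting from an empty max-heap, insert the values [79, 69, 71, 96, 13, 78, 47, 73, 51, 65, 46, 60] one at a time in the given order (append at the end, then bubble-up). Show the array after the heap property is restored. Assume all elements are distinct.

[96, 79, 78, 73, 65, 71, 47, 69, 51, 13, 46, 60]

Insert 79:
  append 79 at index 0 → [79] (no swap needed)
Insert 69:
  append 69 at index 1 → [79, 69] (no swap needed)
Insert 71:
  append 71 at index 2 → [79, 69, 71] (no swap needed)
Insert 96:
  append 96 at index 3 → [79, 69, 71, 96]
  96 > parent 69 at index 1, swap → [79, 96, 71, 69]
  96 > parent 79 at index 0, swap → [96, 79, 71, 69]
Insert 13:
  append 13 at index 4 → [96, 79, 71, 69, 13] (no swap needed)
Insert 78:
  append 78 at index 5 → [96, 79, 71, 69, 13, 78]
  78 > parent 71 at index 2, swap → [96, 79, 78, 69, 13, 71]
Insert 47:
  append 47 at index 6 → [96, 79, 78, 69, 13, 71, 47] (no swap needed)
Insert 73:
  append 73 at index 7 → [96, 79, 78, 69, 13, 71, 47, 73]
  73 > parent 69 at index 3, swap → [96, 79, 78, 73, 13, 71, 47, 69]
Insert 51:
  append 51 at index 8 → [96, 79, 78, 73, 13, 71, 47, 69, 51] (no swap needed)
Insert 65:
  append 65 at index 9 → [96, 79, 78, 73, 13, 71, 47, 69, 51, 65]
  65 > parent 13 at index 4, swap → [96, 79, 78, 73, 65, 71, 47, 69, 51, 13]
Insert 46:
  append 46 at index 10 → [96, 79, 78, 73, 65, 71, 47, 69, 51, 13, 46] (no swap needed)
Insert 60:
  append 60 at index 11 → [96, 79, 78, 73, 65, 71, 47, 69, 51, 13, 46, 60] (no swap needed)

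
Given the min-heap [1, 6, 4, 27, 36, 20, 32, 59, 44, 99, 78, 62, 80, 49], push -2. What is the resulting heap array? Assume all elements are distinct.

append -2 at index 14 → [1, 6, 4, 27, 36, 20, 32, 59, 44, 99, 78, 62, 80, 49, -2]
-2 < parent 32 at index 6, swap → [1, 6, 4, 27, 36, 20, -2, 59, 44, 99, 78, 62, 80, 49, 32]
-2 < parent 4 at index 2, swap → [1, 6, -2, 27, 36, 20, 4, 59, 44, 99, 78, 62, 80, 49, 32]
-2 < parent 1 at index 0, swap → [-2, 6, 1, 27, 36, 20, 4, 59, 44, 99, 78, 62, 80, 49, 32]

[-2, 6, 1, 27, 36, 20, 4, 59, 44, 99, 78, 62, 80, 49, 32]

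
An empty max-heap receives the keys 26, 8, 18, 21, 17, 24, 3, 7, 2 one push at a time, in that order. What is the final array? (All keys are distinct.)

[26, 21, 24, 8, 17, 18, 3, 7, 2]

Insert 26:
  append 26 at index 0 → [26] (no swap needed)
Insert 8:
  append 8 at index 1 → [26, 8] (no swap needed)
Insert 18:
  append 18 at index 2 → [26, 8, 18] (no swap needed)
Insert 21:
  append 21 at index 3 → [26, 8, 18, 21]
  21 > parent 8 at index 1, swap → [26, 21, 18, 8]
Insert 17:
  append 17 at index 4 → [26, 21, 18, 8, 17] (no swap needed)
Insert 24:
  append 24 at index 5 → [26, 21, 18, 8, 17, 24]
  24 > parent 18 at index 2, swap → [26, 21, 24, 8, 17, 18]
Insert 3:
  append 3 at index 6 → [26, 21, 24, 8, 17, 18, 3] (no swap needed)
Insert 7:
  append 7 at index 7 → [26, 21, 24, 8, 17, 18, 3, 7] (no swap needed)
Insert 2:
  append 2 at index 8 → [26, 21, 24, 8, 17, 18, 3, 7, 2] (no swap needed)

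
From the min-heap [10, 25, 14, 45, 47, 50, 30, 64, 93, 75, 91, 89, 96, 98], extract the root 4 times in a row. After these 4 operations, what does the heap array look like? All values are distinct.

extract-min #1 returns 10:
  remove root 10; move last element 98 to root → [98, 25, 14, 45, 47, 50, 30, 64, 93, 75, 91, 89, 96]
  98 vs smaller child 14 at index 2, swap → [14, 25, 98, 45, 47, 50, 30, 64, 93, 75, 91, 89, 96]
  98 vs smaller child 30 at index 6, swap → [14, 25, 30, 45, 47, 50, 98, 64, 93, 75, 91, 89, 96]
extract-min #2 returns 14:
  remove root 14; move last element 96 to root → [96, 25, 30, 45, 47, 50, 98, 64, 93, 75, 91, 89]
  96 vs smaller child 25 at index 1, swap → [25, 96, 30, 45, 47, 50, 98, 64, 93, 75, 91, 89]
  96 vs smaller child 45 at index 3, swap → [25, 45, 30, 96, 47, 50, 98, 64, 93, 75, 91, 89]
  96 vs smaller child 64 at index 7, swap → [25, 45, 30, 64, 47, 50, 98, 96, 93, 75, 91, 89]
extract-min #3 returns 25:
  remove root 25; move last element 89 to root → [89, 45, 30, 64, 47, 50, 98, 96, 93, 75, 91]
  89 vs smaller child 30 at index 2, swap → [30, 45, 89, 64, 47, 50, 98, 96, 93, 75, 91]
  89 vs smaller child 50 at index 5, swap → [30, 45, 50, 64, 47, 89, 98, 96, 93, 75, 91]
extract-min #4 returns 30:
  remove root 30; move last element 91 to root → [91, 45, 50, 64, 47, 89, 98, 96, 93, 75]
  91 vs smaller child 45 at index 1, swap → [45, 91, 50, 64, 47, 89, 98, 96, 93, 75]
  91 vs smaller child 47 at index 4, swap → [45, 47, 50, 64, 91, 89, 98, 96, 93, 75]
  91 vs only child 75 at index 9, swap → [45, 47, 50, 64, 75, 89, 98, 96, 93, 91]

[45, 47, 50, 64, 75, 89, 98, 96, 93, 91]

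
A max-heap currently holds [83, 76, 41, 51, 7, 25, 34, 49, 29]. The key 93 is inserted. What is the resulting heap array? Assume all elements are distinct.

[93, 83, 41, 51, 76, 25, 34, 49, 29, 7]

append 93 at index 9 → [83, 76, 41, 51, 7, 25, 34, 49, 29, 93]
93 > parent 7 at index 4, swap → [83, 76, 41, 51, 93, 25, 34, 49, 29, 7]
93 > parent 76 at index 1, swap → [83, 93, 41, 51, 76, 25, 34, 49, 29, 7]
93 > parent 83 at index 0, swap → [93, 83, 41, 51, 76, 25, 34, 49, 29, 7]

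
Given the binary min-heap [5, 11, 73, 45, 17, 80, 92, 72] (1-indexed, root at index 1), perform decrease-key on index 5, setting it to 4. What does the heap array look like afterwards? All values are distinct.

[4, 5, 73, 45, 11, 80, 92, 72]

set index 5 from 17 to 4 → [5, 11, 73, 45, 4, 80, 92, 72]
4 < parent 11 at index 2, swap → [5, 4, 73, 45, 11, 80, 92, 72]
4 < parent 5 at index 1, swap → [4, 5, 73, 45, 11, 80, 92, 72]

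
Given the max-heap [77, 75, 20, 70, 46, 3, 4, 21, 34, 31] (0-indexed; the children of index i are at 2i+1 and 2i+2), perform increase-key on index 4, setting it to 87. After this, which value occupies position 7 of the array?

set index 4 from 46 to 87 → [77, 75, 20, 70, 87, 3, 4, 21, 34, 31]
87 > parent 75 at index 1, swap → [77, 87, 20, 70, 75, 3, 4, 21, 34, 31]
87 > parent 77 at index 0, swap → [87, 77, 20, 70, 75, 3, 4, 21, 34, 31]
resulting array: [87, 77, 20, 70, 75, 3, 4, 21, 34, 31]

21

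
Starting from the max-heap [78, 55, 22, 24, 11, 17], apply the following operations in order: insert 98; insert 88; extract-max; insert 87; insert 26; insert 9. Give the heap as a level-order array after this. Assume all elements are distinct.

[88, 87, 78, 55, 11, 17, 22, 24, 26, 9]

insert 98:
  append 98 at index 6 → [78, 55, 22, 24, 11, 17, 98]
  98 > parent 22 at index 2, swap → [78, 55, 98, 24, 11, 17, 22]
  98 > parent 78 at index 0, swap → [98, 55, 78, 24, 11, 17, 22]
insert 88:
  append 88 at index 7 → [98, 55, 78, 24, 11, 17, 22, 88]
  88 > parent 24 at index 3, swap → [98, 55, 78, 88, 11, 17, 22, 24]
  88 > parent 55 at index 1, swap → [98, 88, 78, 55, 11, 17, 22, 24]
extract-max → returns 98:
  remove root 98; move last element 24 to root → [24, 88, 78, 55, 11, 17, 22]
  24 vs larger child 88 at index 1, swap → [88, 24, 78, 55, 11, 17, 22]
  24 vs larger child 55 at index 3, swap → [88, 55, 78, 24, 11, 17, 22]
insert 87:
  append 87 at index 7 → [88, 55, 78, 24, 11, 17, 22, 87]
  87 > parent 24 at index 3, swap → [88, 55, 78, 87, 11, 17, 22, 24]
  87 > parent 55 at index 1, swap → [88, 87, 78, 55, 11, 17, 22, 24]
insert 26:
  append 26 at index 8 → [88, 87, 78, 55, 11, 17, 22, 24, 26] (no swap needed)
insert 9:
  append 9 at index 9 → [88, 87, 78, 55, 11, 17, 22, 24, 26, 9] (no swap needed)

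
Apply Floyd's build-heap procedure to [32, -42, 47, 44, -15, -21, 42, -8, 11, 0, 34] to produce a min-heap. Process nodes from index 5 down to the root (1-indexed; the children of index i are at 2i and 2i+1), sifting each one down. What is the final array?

[-42, -15, -21, -8, 0, 47, 42, 44, 11, 32, 34]

sift down from index 5: already satisfies heap property
sift down from index 4:
  44 vs smaller child -8 at index 8, swap → [32, -42, 47, -8, -15, -21, 42, 44, 11, 0, 34]
sift down from index 3:
  47 vs smaller child -21 at index 6, swap → [32, -42, -21, -8, -15, 47, 42, 44, 11, 0, 34]
sift down from index 2: already satisfies heap property
sift down from index 1:
  32 vs smaller child -42 at index 2, swap → [-42, 32, -21, -8, -15, 47, 42, 44, 11, 0, 34]
  32 vs smaller child -15 at index 5, swap → [-42, -15, -21, -8, 32, 47, 42, 44, 11, 0, 34]
  32 vs smaller child 0 at index 10, swap → [-42, -15, -21, -8, 0, 47, 42, 44, 11, 32, 34]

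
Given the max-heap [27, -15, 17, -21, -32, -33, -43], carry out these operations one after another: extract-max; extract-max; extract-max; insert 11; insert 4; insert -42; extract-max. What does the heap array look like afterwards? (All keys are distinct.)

[4, -21, -33, -43, -32, -42]

extract-max → returns 27:
  remove root 27; move last element -43 to root → [-43, -15, 17, -21, -32, -33]
  -43 vs larger child 17 at index 2, swap → [17, -15, -43, -21, -32, -33]
  -43 vs only child -33 at index 5, swap → [17, -15, -33, -21, -32, -43]
extract-max → returns 17:
  remove root 17; move last element -43 to root → [-43, -15, -33, -21, -32]
  -43 vs larger child -15 at index 1, swap → [-15, -43, -33, -21, -32]
  -43 vs larger child -21 at index 3, swap → [-15, -21, -33, -43, -32]
extract-max → returns -15:
  remove root -15; move last element -32 to root → [-32, -21, -33, -43]
  -32 vs larger child -21 at index 1, swap → [-21, -32, -33, -43]
insert 11:
  append 11 at index 4 → [-21, -32, -33, -43, 11]
  11 > parent -32 at index 1, swap → [-21, 11, -33, -43, -32]
  11 > parent -21 at index 0, swap → [11, -21, -33, -43, -32]
insert 4:
  append 4 at index 5 → [11, -21, -33, -43, -32, 4]
  4 > parent -33 at index 2, swap → [11, -21, 4, -43, -32, -33]
insert -42:
  append -42 at index 6 → [11, -21, 4, -43, -32, -33, -42] (no swap needed)
extract-max → returns 11:
  remove root 11; move last element -42 to root → [-42, -21, 4, -43, -32, -33]
  -42 vs larger child 4 at index 2, swap → [4, -21, -42, -43, -32, -33]
  -42 vs only child -33 at index 5, swap → [4, -21, -33, -43, -32, -42]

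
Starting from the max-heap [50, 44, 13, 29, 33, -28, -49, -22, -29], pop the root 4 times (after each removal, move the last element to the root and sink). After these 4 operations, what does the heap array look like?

extract-max #1 returns 50:
  remove root 50; move last element -29 to root → [-29, 44, 13, 29, 33, -28, -49, -22]
  -29 vs larger child 44 at index 1, swap → [44, -29, 13, 29, 33, -28, -49, -22]
  -29 vs larger child 33 at index 4, swap → [44, 33, 13, 29, -29, -28, -49, -22]
extract-max #2 returns 44:
  remove root 44; move last element -22 to root → [-22, 33, 13, 29, -29, -28, -49]
  -22 vs larger child 33 at index 1, swap → [33, -22, 13, 29, -29, -28, -49]
  -22 vs larger child 29 at index 3, swap → [33, 29, 13, -22, -29, -28, -49]
extract-max #3 returns 33:
  remove root 33; move last element -49 to root → [-49, 29, 13, -22, -29, -28]
  -49 vs larger child 29 at index 1, swap → [29, -49, 13, -22, -29, -28]
  -49 vs larger child -22 at index 3, swap → [29, -22, 13, -49, -29, -28]
extract-max #4 returns 29:
  remove root 29; move last element -28 to root → [-28, -22, 13, -49, -29]
  -28 vs larger child 13 at index 2, swap → [13, -22, -28, -49, -29]

[13, -22, -28, -49, -29]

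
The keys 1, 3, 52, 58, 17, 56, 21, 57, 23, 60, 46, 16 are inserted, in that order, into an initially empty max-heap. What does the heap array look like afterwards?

Insert 1:
  append 1 at index 0 → [1] (no swap needed)
Insert 3:
  append 3 at index 1 → [1, 3]
  3 > parent 1 at index 0, swap → [3, 1]
Insert 52:
  append 52 at index 2 → [3, 1, 52]
  52 > parent 3 at index 0, swap → [52, 1, 3]
Insert 58:
  append 58 at index 3 → [52, 1, 3, 58]
  58 > parent 1 at index 1, swap → [52, 58, 3, 1]
  58 > parent 52 at index 0, swap → [58, 52, 3, 1]
Insert 17:
  append 17 at index 4 → [58, 52, 3, 1, 17] (no swap needed)
Insert 56:
  append 56 at index 5 → [58, 52, 3, 1, 17, 56]
  56 > parent 3 at index 2, swap → [58, 52, 56, 1, 17, 3]
Insert 21:
  append 21 at index 6 → [58, 52, 56, 1, 17, 3, 21] (no swap needed)
Insert 57:
  append 57 at index 7 → [58, 52, 56, 1, 17, 3, 21, 57]
  57 > parent 1 at index 3, swap → [58, 52, 56, 57, 17, 3, 21, 1]
  57 > parent 52 at index 1, swap → [58, 57, 56, 52, 17, 3, 21, 1]
Insert 23:
  append 23 at index 8 → [58, 57, 56, 52, 17, 3, 21, 1, 23] (no swap needed)
Insert 60:
  append 60 at index 9 → [58, 57, 56, 52, 17, 3, 21, 1, 23, 60]
  60 > parent 17 at index 4, swap → [58, 57, 56, 52, 60, 3, 21, 1, 23, 17]
  60 > parent 57 at index 1, swap → [58, 60, 56, 52, 57, 3, 21, 1, 23, 17]
  60 > parent 58 at index 0, swap → [60, 58, 56, 52, 57, 3, 21, 1, 23, 17]
Insert 46:
  append 46 at index 10 → [60, 58, 56, 52, 57, 3, 21, 1, 23, 17, 46] (no swap needed)
Insert 16:
  append 16 at index 11 → [60, 58, 56, 52, 57, 3, 21, 1, 23, 17, 46, 16]
  16 > parent 3 at index 5, swap → [60, 58, 56, 52, 57, 16, 21, 1, 23, 17, 46, 3]

[60, 58, 56, 52, 57, 16, 21, 1, 23, 17, 46, 3]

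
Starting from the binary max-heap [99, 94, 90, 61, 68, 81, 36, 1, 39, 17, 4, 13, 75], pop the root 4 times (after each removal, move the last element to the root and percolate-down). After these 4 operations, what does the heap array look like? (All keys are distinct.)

extract-max #1 returns 99:
  remove root 99; move last element 75 to root → [75, 94, 90, 61, 68, 81, 36, 1, 39, 17, 4, 13]
  75 vs larger child 94 at index 1, swap → [94, 75, 90, 61, 68, 81, 36, 1, 39, 17, 4, 13]
extract-max #2 returns 94:
  remove root 94; move last element 13 to root → [13, 75, 90, 61, 68, 81, 36, 1, 39, 17, 4]
  13 vs larger child 90 at index 2, swap → [90, 75, 13, 61, 68, 81, 36, 1, 39, 17, 4]
  13 vs larger child 81 at index 5, swap → [90, 75, 81, 61, 68, 13, 36, 1, 39, 17, 4]
extract-max #3 returns 90:
  remove root 90; move last element 4 to root → [4, 75, 81, 61, 68, 13, 36, 1, 39, 17]
  4 vs larger child 81 at index 2, swap → [81, 75, 4, 61, 68, 13, 36, 1, 39, 17]
  4 vs larger child 36 at index 6, swap → [81, 75, 36, 61, 68, 13, 4, 1, 39, 17]
extract-max #4 returns 81:
  remove root 81; move last element 17 to root → [17, 75, 36, 61, 68, 13, 4, 1, 39]
  17 vs larger child 75 at index 1, swap → [75, 17, 36, 61, 68, 13, 4, 1, 39]
  17 vs larger child 68 at index 4, swap → [75, 68, 36, 61, 17, 13, 4, 1, 39]

[75, 68, 36, 61, 17, 13, 4, 1, 39]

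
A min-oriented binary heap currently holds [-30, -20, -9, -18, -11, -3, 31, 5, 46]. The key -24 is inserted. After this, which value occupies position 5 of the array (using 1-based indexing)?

-20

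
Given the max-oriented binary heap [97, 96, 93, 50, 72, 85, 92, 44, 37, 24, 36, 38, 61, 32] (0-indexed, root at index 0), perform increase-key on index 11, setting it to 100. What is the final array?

set index 11 from 38 to 100 → [97, 96, 93, 50, 72, 85, 92, 44, 37, 24, 36, 100, 61, 32]
100 > parent 85 at index 5, swap → [97, 96, 93, 50, 72, 100, 92, 44, 37, 24, 36, 85, 61, 32]
100 > parent 93 at index 2, swap → [97, 96, 100, 50, 72, 93, 92, 44, 37, 24, 36, 85, 61, 32]
100 > parent 97 at index 0, swap → [100, 96, 97, 50, 72, 93, 92, 44, 37, 24, 36, 85, 61, 32]

[100, 96, 97, 50, 72, 93, 92, 44, 37, 24, 36, 85, 61, 32]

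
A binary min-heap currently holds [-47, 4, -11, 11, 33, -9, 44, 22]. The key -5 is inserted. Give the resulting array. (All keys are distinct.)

[-47, -5, -11, 4, 33, -9, 44, 22, 11]

append -5 at index 8 → [-47, 4, -11, 11, 33, -9, 44, 22, -5]
-5 < parent 11 at index 3, swap → [-47, 4, -11, -5, 33, -9, 44, 22, 11]
-5 < parent 4 at index 1, swap → [-47, -5, -11, 4, 33, -9, 44, 22, 11]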